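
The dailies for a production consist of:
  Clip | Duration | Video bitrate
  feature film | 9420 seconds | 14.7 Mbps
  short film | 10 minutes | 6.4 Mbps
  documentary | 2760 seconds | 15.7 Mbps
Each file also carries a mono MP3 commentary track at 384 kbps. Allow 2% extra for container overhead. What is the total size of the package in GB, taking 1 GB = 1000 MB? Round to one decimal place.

Audio: 384 kbps = 0.384 Mbps.
feature film: 15.084 Mbps × 9420 s × 1.02 = 144933.1 Mb
short film: 6.784 Mbps × 600 s × 1.02 = 4151.8 Mb
documentary: 16.084 Mbps × 2760 s × 1.02 = 45279.7 Mb
Total: 194364.6 Mb = 24295.6 MB.
= 24.30 GB.

24.3 GB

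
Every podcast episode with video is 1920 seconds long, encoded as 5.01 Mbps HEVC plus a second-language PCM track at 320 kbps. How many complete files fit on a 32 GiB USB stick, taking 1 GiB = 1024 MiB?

Audio: 320 kbps = 0.320 Mbps.
Total bitrate: 5.330 Mbps.
Per item: 5.330 Mbps × 1920 s = 10,234 Mb = 1,279 MB.
Capacity: 32 GiB = 274,878 Mb; 26.86 items → 26 complete.

26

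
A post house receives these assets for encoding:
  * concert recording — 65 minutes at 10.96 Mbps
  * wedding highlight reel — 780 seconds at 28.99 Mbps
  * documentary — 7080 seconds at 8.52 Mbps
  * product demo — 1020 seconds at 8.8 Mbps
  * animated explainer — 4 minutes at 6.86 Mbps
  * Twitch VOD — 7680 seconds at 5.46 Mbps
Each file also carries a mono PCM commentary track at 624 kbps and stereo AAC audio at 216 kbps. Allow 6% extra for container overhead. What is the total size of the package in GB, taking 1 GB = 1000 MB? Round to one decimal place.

Audio total: 624 + 216 = 840 kbps = 0.840 Mbps.
concert recording: 11.800 Mbps × 3900 s × 1.06 = 48781.2 Mb
wedding highlight reel: 29.830 Mbps × 780 s × 1.06 = 24663.4 Mb
documentary: 9.360 Mbps × 7080 s × 1.06 = 70244.9 Mb
product demo: 9.640 Mbps × 1020 s × 1.06 = 10422.8 Mb
animated explainer: 7.700 Mbps × 240 s × 1.06 = 1958.9 Mb
Twitch VOD: 6.300 Mbps × 7680 s × 1.06 = 51287.0 Mb
Total: 207358.3 Mb = 25919.8 MB.
= 25.92 GB.

25.9 GB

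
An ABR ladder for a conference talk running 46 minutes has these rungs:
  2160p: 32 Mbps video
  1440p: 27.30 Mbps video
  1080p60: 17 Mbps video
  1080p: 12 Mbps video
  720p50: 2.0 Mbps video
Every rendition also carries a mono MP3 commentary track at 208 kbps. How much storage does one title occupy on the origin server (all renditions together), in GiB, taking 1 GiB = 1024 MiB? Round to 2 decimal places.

29.35 GiB

46 min = 2760 s
Audio: 208 kbps = 0.208 Mbps.
Sum of rendition bitrates: (32+0.208) + (27.30+0.208) + (17+0.208) + (12+0.208) + (2.0+0.208) = 91.340 Mbps.
× 2760 s = 252,098 Mb = 31,512 MB = 29.35 GiB.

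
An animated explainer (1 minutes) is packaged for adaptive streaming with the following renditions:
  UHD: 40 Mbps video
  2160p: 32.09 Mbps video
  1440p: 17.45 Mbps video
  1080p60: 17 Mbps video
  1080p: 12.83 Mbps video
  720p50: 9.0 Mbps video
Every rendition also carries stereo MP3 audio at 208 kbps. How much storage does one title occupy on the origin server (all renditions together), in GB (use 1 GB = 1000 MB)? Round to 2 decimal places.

Audio: 208 kbps = 0.208 Mbps.
Sum of rendition bitrates: (40+0.208) + (32.09+0.208) + (17.45+0.208) + (17+0.208) + (12.83+0.208) + (9.0+0.208) = 129.618 Mbps.
× 60 s = 7,777 Mb = 972.1 MB = 0.9721 GB.

0.97 GB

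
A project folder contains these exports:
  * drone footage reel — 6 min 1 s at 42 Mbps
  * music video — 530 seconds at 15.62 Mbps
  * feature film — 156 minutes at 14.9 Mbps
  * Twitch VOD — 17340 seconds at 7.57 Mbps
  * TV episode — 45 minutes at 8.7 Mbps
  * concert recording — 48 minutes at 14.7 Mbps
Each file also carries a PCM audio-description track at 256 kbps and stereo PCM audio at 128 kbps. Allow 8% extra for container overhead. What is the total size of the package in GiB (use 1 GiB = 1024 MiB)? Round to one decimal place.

Audio total: 256 + 128 = 384 kbps = 0.384 Mbps.
drone footage reel: 42.384 Mbps × 361 s × 1.08 = 16524.7 Mb
music video: 16.004 Mbps × 530 s × 1.08 = 9160.7 Mb
feature film: 15.284 Mbps × 9360 s × 1.08 = 154502.9 Mb
Twitch VOD: 7.954 Mbps × 17340 s × 1.08 = 148956.1 Mb
TV episode: 9.084 Mbps × 2700 s × 1.08 = 26488.9 Mb
concert recording: 15.084 Mbps × 2880 s × 1.08 = 46917.3 Mb
Total: 402550.6 Mb = 50318.8 MB.
= 46.86 GiB.

46.9 GiB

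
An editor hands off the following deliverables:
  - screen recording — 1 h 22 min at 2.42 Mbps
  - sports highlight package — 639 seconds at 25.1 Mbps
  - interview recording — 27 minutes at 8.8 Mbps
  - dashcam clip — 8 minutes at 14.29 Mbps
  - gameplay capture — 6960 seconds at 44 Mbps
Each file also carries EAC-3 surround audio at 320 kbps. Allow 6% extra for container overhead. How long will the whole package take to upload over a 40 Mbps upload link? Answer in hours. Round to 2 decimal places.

Audio: 320 kbps = 0.320 Mbps.
screen recording: 2.740 Mbps × 4920 s × 1.06 = 14289.6 Mb
sports highlight package: 25.420 Mbps × 639 s × 1.06 = 17218.0 Mb
interview recording: 9.120 Mbps × 1620 s × 1.06 = 15660.9 Mb
dashcam clip: 14.610 Mbps × 480 s × 1.06 = 7433.6 Mb
gameplay capture: 44.320 Mbps × 6960 s × 1.06 = 326975.2 Mb
Total: 381577.3 Mb = 47697.2 MB.
At 40 Mbps: 381577.3 / 40 = 9539 s ≈ 2.65 hours.

2.65 hours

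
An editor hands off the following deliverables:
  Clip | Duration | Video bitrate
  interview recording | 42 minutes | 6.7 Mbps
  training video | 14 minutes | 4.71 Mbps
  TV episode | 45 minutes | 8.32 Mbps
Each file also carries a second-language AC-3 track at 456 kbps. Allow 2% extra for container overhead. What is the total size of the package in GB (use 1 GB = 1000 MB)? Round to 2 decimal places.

5.87 GB

Audio: 456 kbps = 0.456 Mbps.
interview recording: 7.156 Mbps × 2520 s × 1.02 = 18393.8 Mb
training video: 5.166 Mbps × 840 s × 1.02 = 4426.2 Mb
TV episode: 8.776 Mbps × 2700 s × 1.02 = 24169.1 Mb
Total: 46989.1 Mb = 5873.6 MB.
= 5.874 GB.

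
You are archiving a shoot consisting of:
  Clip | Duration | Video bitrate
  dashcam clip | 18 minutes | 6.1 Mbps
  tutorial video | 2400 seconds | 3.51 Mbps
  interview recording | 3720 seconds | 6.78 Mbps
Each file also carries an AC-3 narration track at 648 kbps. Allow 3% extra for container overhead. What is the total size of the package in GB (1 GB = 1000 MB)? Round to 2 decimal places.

Audio: 648 kbps = 0.648 Mbps.
dashcam clip: 6.748 Mbps × 1080 s × 1.03 = 7506.5 Mb
tutorial video: 4.158 Mbps × 2400 s × 1.03 = 10278.6 Mb
interview recording: 7.428 Mbps × 3720 s × 1.03 = 28461.1 Mb
Total: 46246.2 Mb = 5780.8 MB.
= 5.781 GB.

5.78 GB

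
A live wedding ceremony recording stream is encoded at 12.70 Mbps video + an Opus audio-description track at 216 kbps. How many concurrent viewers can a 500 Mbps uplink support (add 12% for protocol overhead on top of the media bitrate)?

Audio: 216 kbps = 0.216 Mbps.
Per-viewer media rate: 12.916 Mbps.
On the wire with 12% overhead: 14.466 Mbps.
500 Mbps = 500.0 Mbps; 500.0 / 14.466 = 34.56 → 34 viewers.

34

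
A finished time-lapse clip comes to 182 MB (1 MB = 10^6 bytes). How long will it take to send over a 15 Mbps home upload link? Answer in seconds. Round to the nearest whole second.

File: 182 MB = 1456.0 Mb.
At 15 Mbps: 1456.0 / 15 = 97.1 s ≈ 97.1 seconds.

97 seconds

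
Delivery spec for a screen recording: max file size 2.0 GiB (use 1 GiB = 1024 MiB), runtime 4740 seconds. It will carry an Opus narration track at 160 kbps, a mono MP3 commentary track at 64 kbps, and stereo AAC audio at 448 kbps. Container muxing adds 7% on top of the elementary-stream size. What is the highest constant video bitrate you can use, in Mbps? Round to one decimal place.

Budget: 2.0 GiB = 17179.9 Mb.
Stream payload after overhead: 17179.9 / 1.07 = 16056.0 Mb.
Total bitrate budget: 16056.0 Mb / 4740 s = 3.387 Mbps.
Audio total: 160 + 64 + 448 = 672 kbps = 0.672 Mbps.
Video: 3.387 − 0.672 = 2.715 Mbps.

2.7 Mbps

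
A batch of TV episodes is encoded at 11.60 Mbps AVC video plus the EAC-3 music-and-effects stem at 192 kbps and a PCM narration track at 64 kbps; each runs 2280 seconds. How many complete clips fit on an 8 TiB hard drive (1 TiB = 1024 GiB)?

Audio total: 192 + 64 = 256 kbps = 0.256 Mbps.
Total bitrate: 11.856 Mbps.
Per item: 11.856 Mbps × 2280 s = 27,032 Mb = 3,379 MB.
Capacity: 8 TiB = 70,368,744 Mb; 2603.20 items → 2603 complete.

2603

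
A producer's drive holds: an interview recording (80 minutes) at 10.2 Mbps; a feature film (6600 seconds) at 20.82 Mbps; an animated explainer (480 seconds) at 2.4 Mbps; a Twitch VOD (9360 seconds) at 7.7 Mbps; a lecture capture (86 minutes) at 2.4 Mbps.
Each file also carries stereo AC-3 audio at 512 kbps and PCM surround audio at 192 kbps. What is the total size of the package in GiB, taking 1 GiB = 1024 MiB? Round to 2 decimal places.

Audio total: 512 + 192 = 704 kbps = 0.704 Mbps.
interview recording: 10.904 Mbps × 4800 s = 52339.2 Mb
feature film: 21.524 Mbps × 6600 s = 142058.4 Mb
animated explainer: 3.104 Mbps × 480 s = 1489.9 Mb
Twitch VOD: 8.404 Mbps × 9360 s = 78661.4 Mb
lecture capture: 3.104 Mbps × 5160 s = 16016.6 Mb
Total: 290565.6 Mb = 36320.7 MB.
= 33.83 GiB.

33.83 GiB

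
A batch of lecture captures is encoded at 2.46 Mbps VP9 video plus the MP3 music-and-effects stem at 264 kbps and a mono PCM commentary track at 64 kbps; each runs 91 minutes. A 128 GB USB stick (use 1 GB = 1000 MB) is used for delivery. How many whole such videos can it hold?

67

91 min = 5460 s
Audio total: 264 + 64 = 328 kbps = 0.328 Mbps.
Total bitrate: 2.788 Mbps.
Per item: 2.788 Mbps × 5460 s = 15,222 Mb = 1,903 MB.
Capacity: 128 GB = 1,024,000 Mb; 67.27 items → 67 complete.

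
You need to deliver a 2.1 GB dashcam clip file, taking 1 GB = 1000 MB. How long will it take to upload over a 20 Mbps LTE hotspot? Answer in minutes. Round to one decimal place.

File: 2.1 GB = 16800.0 Mb.
At 20 Mbps: 16800.0 / 20 = 840.0 s ≈ 14 minutes.

14.0 minutes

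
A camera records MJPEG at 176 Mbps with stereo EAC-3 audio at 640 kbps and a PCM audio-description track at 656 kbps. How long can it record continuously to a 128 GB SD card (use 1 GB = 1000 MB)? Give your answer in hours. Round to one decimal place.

Audio total: 640 + 656 = 1296 kbps = 1.296 Mbps.
Total bitrate: 176 + 1.296 = 177.296 Mbps.
Capacity: 128 GB = 1,024,000 Mb.
Recording time: 1,024,000 / 177.296 = 5,776 s ≈ 1.60 hours.

1.6 hours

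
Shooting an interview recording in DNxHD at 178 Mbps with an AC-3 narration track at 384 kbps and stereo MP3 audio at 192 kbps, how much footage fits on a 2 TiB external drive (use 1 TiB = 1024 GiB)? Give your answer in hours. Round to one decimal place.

27.4 hours

Audio total: 384 + 192 = 576 kbps = 0.576 Mbps.
Total bitrate: 178 + 0.576 = 178.576 Mbps.
Capacity: 2 TiB = 17,592,186 Mb.
Recording time: 17,592,186 / 178.576 = 98,514 s ≈ 27.4 hours.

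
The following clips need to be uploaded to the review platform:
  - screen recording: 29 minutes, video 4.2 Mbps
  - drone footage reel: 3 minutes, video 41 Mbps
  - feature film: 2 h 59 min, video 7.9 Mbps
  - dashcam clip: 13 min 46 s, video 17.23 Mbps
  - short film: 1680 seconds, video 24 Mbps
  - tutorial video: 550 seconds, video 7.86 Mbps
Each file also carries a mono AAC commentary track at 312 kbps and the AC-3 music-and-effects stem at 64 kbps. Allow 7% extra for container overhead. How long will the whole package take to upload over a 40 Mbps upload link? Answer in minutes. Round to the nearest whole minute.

Audio total: 312 + 64 = 376 kbps = 0.376 Mbps.
screen recording: 4.576 Mbps × 1740 s × 1.07 = 8519.6 Mb
drone footage reel: 41.376 Mbps × 180 s × 1.07 = 7969.0 Mb
feature film: 8.276 Mbps × 10740 s × 1.07 = 95106.1 Mb
dashcam clip: 17.606 Mbps × 826 s × 1.07 = 15560.5 Mb
short film: 24.376 Mbps × 1680 s × 1.07 = 43818.3 Mb
tutorial video: 8.236 Mbps × 550 s × 1.07 = 4846.9 Mb
Total: 175820.5 Mb = 21977.6 MB.
At 40 Mbps: 175820.5 / 40 = 4396 s ≈ 73.3 minutes.

73 minutes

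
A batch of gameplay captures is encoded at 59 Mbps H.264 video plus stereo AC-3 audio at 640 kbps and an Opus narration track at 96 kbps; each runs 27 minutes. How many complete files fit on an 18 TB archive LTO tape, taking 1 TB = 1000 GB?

1488

27 min = 1620 s
Audio total: 640 + 96 = 736 kbps = 0.736 Mbps.
Total bitrate: 59.736 Mbps.
Per item: 59.736 Mbps × 1620 s = 96,772 Mb = 12,097 MB.
Capacity: 18 TB = 144,000,000 Mb; 1488.03 items → 1488 complete.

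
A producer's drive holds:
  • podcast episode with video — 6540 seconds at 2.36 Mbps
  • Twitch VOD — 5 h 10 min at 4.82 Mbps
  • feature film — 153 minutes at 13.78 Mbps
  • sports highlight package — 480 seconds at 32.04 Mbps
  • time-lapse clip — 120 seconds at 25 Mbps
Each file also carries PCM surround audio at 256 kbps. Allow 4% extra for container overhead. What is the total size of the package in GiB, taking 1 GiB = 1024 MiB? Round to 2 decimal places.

Audio: 256 kbps = 0.256 Mbps.
podcast episode with video: 2.616 Mbps × 6540 s × 1.04 = 17793.0 Mb
Twitch VOD: 5.076 Mbps × 18600 s × 1.04 = 98190.1 Mb
feature film: 14.036 Mbps × 9180 s × 1.04 = 134004.5 Mb
sports highlight package: 32.296 Mbps × 480 s × 1.04 = 16122.2 Mb
time-lapse clip: 25.256 Mbps × 120 s × 1.04 = 3151.9 Mb
Total: 269261.7 Mb = 33657.7 MB.
= 31.35 GiB.

31.35 GiB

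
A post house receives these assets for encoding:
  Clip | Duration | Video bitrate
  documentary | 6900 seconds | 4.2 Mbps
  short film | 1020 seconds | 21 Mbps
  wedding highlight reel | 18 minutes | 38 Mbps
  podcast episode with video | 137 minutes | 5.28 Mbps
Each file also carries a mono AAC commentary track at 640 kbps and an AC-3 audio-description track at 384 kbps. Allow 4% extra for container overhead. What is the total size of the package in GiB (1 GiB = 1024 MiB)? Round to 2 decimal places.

18.46 GiB

Audio total: 640 + 384 = 1024 kbps = 1.024 Mbps.
documentary: 5.224 Mbps × 6900 s × 1.04 = 37487.4 Mb
short film: 22.024 Mbps × 1020 s × 1.04 = 23363.1 Mb
wedding highlight reel: 39.024 Mbps × 1080 s × 1.04 = 43831.8 Mb
podcast episode with video: 6.304 Mbps × 8220 s × 1.04 = 53891.6 Mb
Total: 158573.9 Mb = 19821.7 MB.
= 18.46 GiB.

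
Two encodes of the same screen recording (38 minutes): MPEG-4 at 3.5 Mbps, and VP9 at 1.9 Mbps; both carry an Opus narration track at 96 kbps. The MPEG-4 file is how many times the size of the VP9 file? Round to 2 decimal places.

1.80

38 min = 2280 s
Audio: 96 kbps = 0.096 Mbps.
MPEG-4: 3.596 Mbps × 2280 s = 8198.9 Mb = 0.954 GiB.
VP9: 1.996 Mbps × 2280 s = 4550.9 Mb = 0.530 GiB.
Ratio: 0.954 / 0.530 = 1.802.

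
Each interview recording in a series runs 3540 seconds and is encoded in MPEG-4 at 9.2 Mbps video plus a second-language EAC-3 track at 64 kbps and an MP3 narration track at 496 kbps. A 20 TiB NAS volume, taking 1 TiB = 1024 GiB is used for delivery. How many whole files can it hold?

5091

Audio total: 64 + 496 = 560 kbps = 0.560 Mbps.
Total bitrate: 9.760 Mbps.
Per item: 9.760 Mbps × 3540 s = 34,550 Mb = 4,319 MB.
Capacity: 20 TiB = 175,921,860 Mb; 5091.75 items → 5091 complete.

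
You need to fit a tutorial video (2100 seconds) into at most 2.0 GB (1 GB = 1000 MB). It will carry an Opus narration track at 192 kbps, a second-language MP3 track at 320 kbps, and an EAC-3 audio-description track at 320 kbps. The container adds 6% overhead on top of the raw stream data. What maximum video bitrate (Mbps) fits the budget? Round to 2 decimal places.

Budget: 2.0 GB = 16000.0 Mb.
Stream payload after overhead: 16000.0 / 1.06 = 15094.3 Mb.
Total bitrate budget: 15094.3 Mb / 2100 s = 7.188 Mbps.
Audio total: 192 + 320 + 320 = 832 kbps = 0.832 Mbps.
Video: 7.188 − 0.832 = 6.356 Mbps.

6.36 Mbps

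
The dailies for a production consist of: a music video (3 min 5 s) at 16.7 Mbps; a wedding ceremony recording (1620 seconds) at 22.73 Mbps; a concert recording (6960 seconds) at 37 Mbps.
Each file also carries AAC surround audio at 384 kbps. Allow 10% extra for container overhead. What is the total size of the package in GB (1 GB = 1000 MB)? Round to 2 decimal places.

Audio: 384 kbps = 0.384 Mbps.
music video: 17.084 Mbps × 185 s × 1.10 = 3476.6 Mb
wedding ceremony recording: 23.114 Mbps × 1620 s × 1.10 = 41189.1 Mb
concert recording: 37.384 Mbps × 6960 s × 1.10 = 286211.9 Mb
Total: 330877.6 Mb = 41359.7 MB.
= 41.36 GB.

41.36 GB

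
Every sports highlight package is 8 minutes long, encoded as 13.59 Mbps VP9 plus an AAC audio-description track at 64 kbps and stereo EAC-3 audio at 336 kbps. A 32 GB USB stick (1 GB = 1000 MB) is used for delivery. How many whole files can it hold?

8 min = 480 s
Audio total: 64 + 336 = 400 kbps = 0.400 Mbps.
Total bitrate: 13.990 Mbps.
Per item: 13.990 Mbps × 480 s = 6,715 Mb = 839.4 MB.
Capacity: 32 GB = 256,000 Mb; 38.12 items → 38 complete.

38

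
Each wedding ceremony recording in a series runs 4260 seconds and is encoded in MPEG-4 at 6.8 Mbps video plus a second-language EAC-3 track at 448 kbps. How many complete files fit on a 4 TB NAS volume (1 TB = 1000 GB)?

Audio: 448 kbps = 0.448 Mbps.
Total bitrate: 7.248 Mbps.
Per item: 7.248 Mbps × 4260 s = 30,876 Mb = 3,860 MB.
Capacity: 4 TB = 32,000,000 Mb; 1036.39 items → 1036 complete.

1036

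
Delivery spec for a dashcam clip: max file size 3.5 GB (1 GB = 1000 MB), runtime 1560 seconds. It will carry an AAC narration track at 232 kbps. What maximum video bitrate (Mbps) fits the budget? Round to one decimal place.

Budget: 3.5 GB = 28000.0 Mb.
Total bitrate budget: 28000.0 Mb / 1560 s = 17.949 Mbps.
Audio: 232 kbps = 0.232 Mbps.
Video: 17.949 − 0.232 = 17.717 Mbps.

17.7 Mbps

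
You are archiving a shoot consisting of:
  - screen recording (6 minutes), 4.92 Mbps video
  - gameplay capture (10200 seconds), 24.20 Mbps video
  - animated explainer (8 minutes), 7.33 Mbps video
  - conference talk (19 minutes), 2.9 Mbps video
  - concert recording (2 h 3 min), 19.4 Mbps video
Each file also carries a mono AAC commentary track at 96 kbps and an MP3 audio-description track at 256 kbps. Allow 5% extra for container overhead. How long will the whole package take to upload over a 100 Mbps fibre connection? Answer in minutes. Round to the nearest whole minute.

71 minutes

Audio total: 96 + 256 = 352 kbps = 0.352 Mbps.
screen recording: 5.272 Mbps × 360 s × 1.05 = 1992.8 Mb
gameplay capture: 24.552 Mbps × 10200 s × 1.05 = 262951.9 Mb
animated explainer: 7.682 Mbps × 480 s × 1.05 = 3871.7 Mb
conference talk: 3.252 Mbps × 1140 s × 1.05 = 3892.6 Mb
concert recording: 19.752 Mbps × 7380 s × 1.05 = 153058.2 Mb
Total: 425767.4 Mb = 53220.9 MB.
At 100 Mbps: 425767.4 / 100 = 4258 s ≈ 71 minutes.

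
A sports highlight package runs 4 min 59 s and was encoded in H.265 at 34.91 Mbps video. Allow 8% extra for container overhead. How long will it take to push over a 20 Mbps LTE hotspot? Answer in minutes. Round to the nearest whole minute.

4 min 59 s = 299 s
File: 34.910 Mbps × 299 s = 10438.1 Mb.
With 8% container overhead: ×1.08. → 11273.1 Mb.
At 20 Mbps: 11273.1 / 20 = 563.7 s ≈ 9.39 minutes.

9 minutes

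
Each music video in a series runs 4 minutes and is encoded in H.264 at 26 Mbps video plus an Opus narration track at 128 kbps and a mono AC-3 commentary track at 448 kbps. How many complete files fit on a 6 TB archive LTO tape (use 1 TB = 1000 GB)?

4 min = 240 s
Audio total: 128 + 448 = 576 kbps = 0.576 Mbps.
Total bitrate: 26.576 Mbps.
Per item: 26.576 Mbps × 240 s = 6,378 Mb = 797.3 MB.
Capacity: 6 TB = 48,000,000 Mb; 7525.59 items → 7525 complete.

7525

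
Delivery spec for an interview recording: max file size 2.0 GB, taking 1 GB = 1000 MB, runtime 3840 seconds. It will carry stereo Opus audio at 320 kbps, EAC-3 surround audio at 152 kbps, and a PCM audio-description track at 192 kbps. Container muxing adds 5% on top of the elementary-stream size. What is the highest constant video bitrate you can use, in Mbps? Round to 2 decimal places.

Budget: 2.0 GB = 16000.0 Mb.
Stream payload after overhead: 16000.0 / 1.05 = 15238.1 Mb.
Total bitrate budget: 15238.1 Mb / 3840 s = 3.968 Mbps.
Audio total: 320 + 152 + 192 = 664 kbps = 0.664 Mbps.
Video: 3.968 − 0.664 = 3.304 Mbps.

3.30 Mbps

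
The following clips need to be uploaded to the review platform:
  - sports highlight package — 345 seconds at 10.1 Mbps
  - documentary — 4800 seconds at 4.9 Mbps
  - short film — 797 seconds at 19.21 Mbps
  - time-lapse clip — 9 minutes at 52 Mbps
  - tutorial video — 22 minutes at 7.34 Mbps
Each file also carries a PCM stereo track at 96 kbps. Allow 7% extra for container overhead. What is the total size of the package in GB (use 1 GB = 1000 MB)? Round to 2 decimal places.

Audio: 96 kbps = 0.096 Mbps.
sports highlight package: 10.196 Mbps × 345 s × 1.07 = 3763.9 Mb
documentary: 4.996 Mbps × 4800 s × 1.07 = 25659.5 Mb
short film: 19.306 Mbps × 797 s × 1.07 = 16464.0 Mb
time-lapse clip: 52.096 Mbps × 540 s × 1.07 = 30101.1 Mb
tutorial video: 7.436 Mbps × 1320 s × 1.07 = 10502.6 Mb
Total: 86490.9 Mb = 10811.4 MB.
= 10.81 GB.

10.81 GB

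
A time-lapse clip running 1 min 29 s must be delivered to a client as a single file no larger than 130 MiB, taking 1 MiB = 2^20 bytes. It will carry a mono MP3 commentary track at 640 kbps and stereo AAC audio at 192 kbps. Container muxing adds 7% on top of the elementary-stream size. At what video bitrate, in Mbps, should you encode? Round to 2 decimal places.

10.62 Mbps

Budget: 130 MiB = 1090.5 Mb.
Stream payload after overhead: 1090.5 / 1.07 = 1019.2 Mb.
1 min 29 s = 89 s
Total bitrate budget: 1019.2 Mb / 89 s = 11.451 Mbps.
Audio total: 640 + 192 = 832 kbps = 0.832 Mbps.
Video: 11.451 − 0.832 = 10.619 Mbps.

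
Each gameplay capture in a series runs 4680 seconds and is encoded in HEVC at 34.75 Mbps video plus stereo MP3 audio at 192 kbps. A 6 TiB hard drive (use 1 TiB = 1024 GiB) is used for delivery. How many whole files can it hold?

322

Audio: 192 kbps = 0.192 Mbps.
Total bitrate: 34.942 Mbps.
Per item: 34.942 Mbps × 4680 s = 163,529 Mb = 20,441 MB.
Capacity: 6 TiB = 52,776,558 Mb; 322.74 items → 322 complete.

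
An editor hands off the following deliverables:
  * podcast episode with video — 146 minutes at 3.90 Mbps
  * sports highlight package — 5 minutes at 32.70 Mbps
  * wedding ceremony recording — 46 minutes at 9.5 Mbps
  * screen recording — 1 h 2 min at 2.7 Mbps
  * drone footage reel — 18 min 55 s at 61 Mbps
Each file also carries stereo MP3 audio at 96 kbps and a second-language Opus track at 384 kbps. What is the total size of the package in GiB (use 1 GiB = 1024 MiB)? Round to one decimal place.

18.3 GiB

Audio total: 96 + 384 = 480 kbps = 0.480 Mbps.
podcast episode with video: 4.380 Mbps × 8760 s = 38368.8 Mb
sports highlight package: 33.180 Mbps × 300 s = 9954.0 Mb
wedding ceremony recording: 9.980 Mbps × 2760 s = 27544.8 Mb
screen recording: 3.180 Mbps × 3720 s = 11829.6 Mb
drone footage reel: 61.480 Mbps × 1135 s = 69779.8 Mb
Total: 157477.0 Mb = 19684.6 MB.
= 18.33 GiB.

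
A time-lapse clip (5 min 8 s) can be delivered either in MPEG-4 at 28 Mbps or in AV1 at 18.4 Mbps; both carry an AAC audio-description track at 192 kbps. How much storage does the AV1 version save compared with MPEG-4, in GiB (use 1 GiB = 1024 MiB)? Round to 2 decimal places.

5 min 8 s = 308 s
Audio: 192 kbps = 0.192 Mbps.
MPEG-4: 28.192 Mbps × 308 s = 8683.1 Mb = 1.011 GiB.
AV1: 18.592 Mbps × 308 s = 5726.3 Mb = 0.667 GiB.
Saving: 1.011 − 0.667 = 0.344 GiB.

0.34 GiB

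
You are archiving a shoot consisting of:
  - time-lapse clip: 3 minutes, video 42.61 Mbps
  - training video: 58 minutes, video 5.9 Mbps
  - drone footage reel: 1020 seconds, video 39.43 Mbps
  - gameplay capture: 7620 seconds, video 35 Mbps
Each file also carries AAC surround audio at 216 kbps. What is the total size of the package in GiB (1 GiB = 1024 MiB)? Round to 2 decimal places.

Audio: 216 kbps = 0.216 Mbps.
time-lapse clip: 42.826 Mbps × 180 s = 7708.7 Mb
training video: 6.116 Mbps × 3480 s = 21283.7 Mb
drone footage reel: 39.646 Mbps × 1020 s = 40438.9 Mb
gameplay capture: 35.216 Mbps × 7620 s = 268345.9 Mb
Total: 337777.2 Mb = 42222.2 MB.
= 39.32 GiB.

39.32 GiB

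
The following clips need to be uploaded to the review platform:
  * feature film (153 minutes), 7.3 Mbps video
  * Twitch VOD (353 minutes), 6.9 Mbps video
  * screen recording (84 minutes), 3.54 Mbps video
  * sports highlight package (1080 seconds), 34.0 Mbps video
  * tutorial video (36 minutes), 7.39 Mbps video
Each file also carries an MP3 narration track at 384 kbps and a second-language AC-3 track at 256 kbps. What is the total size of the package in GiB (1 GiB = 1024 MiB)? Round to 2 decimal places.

35.90 GiB

Audio total: 384 + 256 = 640 kbps = 0.640 Mbps.
feature film: 7.940 Mbps × 9180 s = 72889.2 Mb
Twitch VOD: 7.540 Mbps × 21180 s = 159697.2 Mb
screen recording: 4.180 Mbps × 5040 s = 21067.2 Mb
sports highlight package: 34.640 Mbps × 1080 s = 37411.2 Mb
tutorial video: 8.030 Mbps × 2160 s = 17344.8 Mb
Total: 308409.6 Mb = 38551.2 MB.
= 35.90 GiB.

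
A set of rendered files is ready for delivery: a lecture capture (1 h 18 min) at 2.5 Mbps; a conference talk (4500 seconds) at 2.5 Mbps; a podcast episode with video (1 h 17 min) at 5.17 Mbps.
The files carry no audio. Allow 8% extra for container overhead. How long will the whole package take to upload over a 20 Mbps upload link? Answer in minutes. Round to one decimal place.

lecture capture: 2.500 Mbps × 4680 s × 1.08 = 12636.0 Mb
conference talk: 2.500 Mbps × 4500 s × 1.08 = 12150.0 Mb
podcast episode with video: 5.170 Mbps × 4620 s × 1.08 = 25796.2 Mb
Total: 50582.2 Mb = 6322.8 MB.
At 20 Mbps: 50582.2 / 20 = 2529 s ≈ 42.2 minutes.

42.2 minutes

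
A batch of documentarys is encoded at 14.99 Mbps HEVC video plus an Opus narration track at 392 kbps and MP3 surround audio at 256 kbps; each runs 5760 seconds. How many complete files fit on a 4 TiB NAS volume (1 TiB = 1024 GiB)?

Audio total: 392 + 256 = 648 kbps = 0.648 Mbps.
Total bitrate: 15.638 Mbps.
Per item: 15.638 Mbps × 5760 s = 90,075 Mb = 11,259 MB.
Capacity: 4 TiB = 35,184,372 Mb; 390.61 items → 390 complete.

390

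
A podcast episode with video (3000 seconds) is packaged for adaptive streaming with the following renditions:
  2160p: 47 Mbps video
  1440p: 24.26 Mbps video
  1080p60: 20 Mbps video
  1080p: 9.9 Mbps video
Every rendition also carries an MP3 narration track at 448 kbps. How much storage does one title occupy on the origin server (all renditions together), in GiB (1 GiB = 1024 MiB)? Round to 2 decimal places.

35.96 GiB

Audio: 448 kbps = 0.448 Mbps.
Sum of rendition bitrates: (47+0.448) + (24.26+0.448) + (20+0.448) + (9.9+0.448) = 102.952 Mbps.
× 3000 s = 308,856 Mb = 38,607 MB = 35.96 GiB.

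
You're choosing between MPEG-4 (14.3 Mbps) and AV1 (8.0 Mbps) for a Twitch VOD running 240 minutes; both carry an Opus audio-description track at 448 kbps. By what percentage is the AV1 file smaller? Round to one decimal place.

240 min = 14400 s
Audio: 448 kbps = 0.448 Mbps.
MPEG-4: 14.748 Mbps × 14400 s = 212371.2 Mb = 24.723 GiB.
AV1: 8.448 Mbps × 14400 s = 121651.2 Mb = 14.162 GiB.
Reduction: (1 − 14.162/24.723) × 100 = 42.72%.

42.7%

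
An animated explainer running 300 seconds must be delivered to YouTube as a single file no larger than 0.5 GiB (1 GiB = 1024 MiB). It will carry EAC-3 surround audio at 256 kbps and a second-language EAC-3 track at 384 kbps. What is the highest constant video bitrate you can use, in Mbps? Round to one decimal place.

Budget: 0.5 GiB = 4295.0 Mb.
Total bitrate budget: 4295.0 Mb / 300 s = 14.317 Mbps.
Audio total: 256 + 384 = 640 kbps = 0.640 Mbps.
Video: 14.317 − 0.640 = 13.677 Mbps.

13.7 Mbps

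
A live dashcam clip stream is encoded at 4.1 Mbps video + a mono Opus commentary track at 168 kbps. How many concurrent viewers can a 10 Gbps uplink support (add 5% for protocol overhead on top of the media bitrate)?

2231

Audio: 168 kbps = 0.168 Mbps.
Per-viewer media rate: 4.268 Mbps.
On the wire with 5% overhead: 4.481 Mbps.
10 Gbps = 10,000 Mbps; 10,000 / 4.481 = 2231.45 → 2231 viewers.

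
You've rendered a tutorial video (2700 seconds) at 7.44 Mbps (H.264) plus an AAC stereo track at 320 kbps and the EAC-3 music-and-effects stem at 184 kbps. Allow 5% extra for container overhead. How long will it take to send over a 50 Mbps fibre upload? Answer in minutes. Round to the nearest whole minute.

8 minutes

Audio total: 320 + 184 = 504 kbps = 0.504 Mbps.
Total bitrate: 7.944 Mbps.
File: 7.944 Mbps × 2700 s = 21448.8 Mb.
With 5% container overhead: ×1.05. → 22521.2 Mb.
At 50 Mbps: 22521.2 / 50 = 450.4 s ≈ 7.51 minutes.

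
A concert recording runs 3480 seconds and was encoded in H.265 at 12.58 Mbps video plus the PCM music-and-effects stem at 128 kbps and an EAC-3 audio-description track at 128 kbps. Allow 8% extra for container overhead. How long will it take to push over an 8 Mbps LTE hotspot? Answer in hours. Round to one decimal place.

1.7 hours

Audio total: 128 + 128 = 256 kbps = 0.256 Mbps.
Total bitrate: 12.836 Mbps.
File: 12.836 Mbps × 3480 s = 44669.3 Mb.
With 8% container overhead: ×1.08. → 48242.8 Mb.
At 8 Mbps: 48242.8 / 8 = 6030.4 s ≈ 1.68 hours.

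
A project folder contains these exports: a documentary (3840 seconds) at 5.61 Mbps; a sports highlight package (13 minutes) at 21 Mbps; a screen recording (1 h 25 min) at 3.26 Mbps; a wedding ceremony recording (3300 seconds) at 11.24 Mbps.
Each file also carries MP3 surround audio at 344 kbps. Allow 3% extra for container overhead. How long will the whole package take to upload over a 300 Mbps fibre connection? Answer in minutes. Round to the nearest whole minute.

6 minutes

Audio: 344 kbps = 0.344 Mbps.
documentary: 5.954 Mbps × 3840 s × 1.03 = 23549.3 Mb
sports highlight package: 21.344 Mbps × 780 s × 1.03 = 17147.8 Mb
screen recording: 3.604 Mbps × 5100 s × 1.03 = 18931.8 Mb
wedding ceremony recording: 11.584 Mbps × 3300 s × 1.03 = 39374.0 Mb
Total: 99002.9 Mb = 12375.4 MB.
At 300 Mbps: 99002.9 / 300 = 330 s ≈ 5.5 minutes.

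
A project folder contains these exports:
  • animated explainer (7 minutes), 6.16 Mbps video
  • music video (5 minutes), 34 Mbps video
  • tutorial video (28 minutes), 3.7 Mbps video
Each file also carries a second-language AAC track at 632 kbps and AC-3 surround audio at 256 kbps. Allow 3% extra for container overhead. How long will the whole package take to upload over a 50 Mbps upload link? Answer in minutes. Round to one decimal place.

7.3 minutes

Audio total: 632 + 256 = 888 kbps = 0.888 Mbps.
animated explainer: 7.048 Mbps × 420 s × 1.03 = 3049.0 Mb
music video: 34.888 Mbps × 300 s × 1.03 = 10780.4 Mb
tutorial video: 4.588 Mbps × 1680 s × 1.03 = 7939.1 Mb
Total: 21768.4 Mb = 2721.1 MB.
At 50 Mbps: 21768.4 / 50 = 435 s ≈ 7.26 minutes.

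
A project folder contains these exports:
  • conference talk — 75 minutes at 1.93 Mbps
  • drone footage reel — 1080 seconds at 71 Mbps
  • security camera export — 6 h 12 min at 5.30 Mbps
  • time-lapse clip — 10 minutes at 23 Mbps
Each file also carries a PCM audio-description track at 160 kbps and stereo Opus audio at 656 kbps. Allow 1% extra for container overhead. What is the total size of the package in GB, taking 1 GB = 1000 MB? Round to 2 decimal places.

30.39 GB

Audio total: 160 + 656 = 816 kbps = 0.816 Mbps.
conference talk: 2.746 Mbps × 4500 s × 1.01 = 12480.6 Mb
drone footage reel: 71.816 Mbps × 1080 s × 1.01 = 78336.9 Mb
security camera export: 6.116 Mbps × 22320 s × 1.01 = 137874.2 Mb
time-lapse clip: 23.816 Mbps × 600 s × 1.01 = 14432.5 Mb
Total: 243124.2 Mb = 30390.5 MB.
= 30.39 GB.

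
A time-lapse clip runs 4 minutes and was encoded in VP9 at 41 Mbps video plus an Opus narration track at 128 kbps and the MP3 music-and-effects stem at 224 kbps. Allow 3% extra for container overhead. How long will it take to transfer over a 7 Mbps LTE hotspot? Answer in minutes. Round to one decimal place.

24.3 minutes

4 min = 240 s
Audio total: 128 + 224 = 352 kbps = 0.352 Mbps.
Total bitrate: 41.352 Mbps.
File: 41.352 Mbps × 240 s = 9924.5 Mb.
With 3% container overhead: ×1.03. → 10222.2 Mb.
At 7 Mbps: 10222.2 / 7 = 1460.3 s ≈ 24.3 minutes.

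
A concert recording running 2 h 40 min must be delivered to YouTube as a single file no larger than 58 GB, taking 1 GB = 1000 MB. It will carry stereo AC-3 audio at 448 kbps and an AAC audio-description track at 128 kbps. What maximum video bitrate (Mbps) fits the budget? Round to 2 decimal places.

47.76 Mbps

Budget: 58 GB = 464000.0 Mb.
2 h 40 min = 160 min = 9600 s
Total bitrate budget: 464000.0 Mb / 9600 s = 48.333 Mbps.
Audio total: 448 + 128 = 576 kbps = 0.576 Mbps.
Video: 48.333 − 0.576 = 47.757 Mbps.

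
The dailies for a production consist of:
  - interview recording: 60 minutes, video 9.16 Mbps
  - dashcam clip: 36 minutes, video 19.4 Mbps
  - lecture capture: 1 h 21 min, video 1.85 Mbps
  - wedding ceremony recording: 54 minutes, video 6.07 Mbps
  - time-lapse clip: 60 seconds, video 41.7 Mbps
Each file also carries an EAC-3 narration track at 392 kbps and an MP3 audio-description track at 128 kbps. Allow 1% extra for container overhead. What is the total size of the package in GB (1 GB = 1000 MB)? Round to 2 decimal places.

14.30 GB

Audio total: 392 + 128 = 520 kbps = 0.520 Mbps.
interview recording: 9.680 Mbps × 3600 s × 1.01 = 35196.5 Mb
dashcam clip: 19.920 Mbps × 2160 s × 1.01 = 43457.5 Mb
lecture capture: 2.370 Mbps × 4860 s × 1.01 = 11633.4 Mb
wedding ceremony recording: 6.590 Mbps × 3240 s × 1.01 = 21565.1 Mb
time-lapse clip: 42.220 Mbps × 60 s × 1.01 = 2558.5 Mb
Total: 114411.0 Mb = 14301.4 MB.
= 14.30 GB.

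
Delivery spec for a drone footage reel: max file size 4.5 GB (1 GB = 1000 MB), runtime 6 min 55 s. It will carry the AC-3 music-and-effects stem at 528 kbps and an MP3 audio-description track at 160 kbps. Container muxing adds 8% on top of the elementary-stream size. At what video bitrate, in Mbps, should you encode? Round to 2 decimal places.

79.63 Mbps

Budget: 4.5 GB = 36000.0 Mb.
Stream payload after overhead: 36000.0 / 1.08 = 33333.3 Mb.
6 min 55 s = 415 s
Total bitrate budget: 33333.3 Mb / 415 s = 80.321 Mbps.
Audio total: 528 + 160 = 688 kbps = 0.688 Mbps.
Video: 80.321 − 0.688 = 79.633 Mbps.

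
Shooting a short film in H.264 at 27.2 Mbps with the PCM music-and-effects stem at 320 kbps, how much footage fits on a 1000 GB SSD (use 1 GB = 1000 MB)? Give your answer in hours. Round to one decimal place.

80.7 hours

Audio: 320 kbps = 0.320 Mbps.
Total bitrate: 27.2 + 0.320 = 27.520 Mbps.
Capacity: 1000 GB = 8,000,000 Mb.
Recording time: 8,000,000 / 27.520 = 290,698 s ≈ 80.7 hours.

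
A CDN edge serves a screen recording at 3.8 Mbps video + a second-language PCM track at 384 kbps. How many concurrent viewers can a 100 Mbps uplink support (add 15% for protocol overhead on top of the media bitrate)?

Audio: 384 kbps = 0.384 Mbps.
Per-viewer media rate: 4.184 Mbps.
On the wire with 15% overhead: 4.812 Mbps.
100 Mbps = 100.0 Mbps; 100.0 / 4.812 = 20.78 → 20 viewers.

20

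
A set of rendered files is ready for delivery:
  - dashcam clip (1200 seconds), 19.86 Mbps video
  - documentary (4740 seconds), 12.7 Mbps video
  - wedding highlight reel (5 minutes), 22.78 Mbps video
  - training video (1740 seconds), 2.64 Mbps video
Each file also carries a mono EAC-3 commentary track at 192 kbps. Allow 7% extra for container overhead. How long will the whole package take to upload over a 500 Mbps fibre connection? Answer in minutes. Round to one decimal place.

Audio: 192 kbps = 0.192 Mbps.
dashcam clip: 20.052 Mbps × 1200 s × 1.07 = 25746.8 Mb
documentary: 12.892 Mbps × 4740 s × 1.07 = 65385.6 Mb
wedding highlight reel: 22.972 Mbps × 300 s × 1.07 = 7374.0 Mb
training video: 2.832 Mbps × 1740 s × 1.07 = 5272.6 Mb
Total: 103779.0 Mb = 12972.4 MB.
At 500 Mbps: 103779.0 / 500 = 208 s ≈ 3.46 minutes.

3.5 minutes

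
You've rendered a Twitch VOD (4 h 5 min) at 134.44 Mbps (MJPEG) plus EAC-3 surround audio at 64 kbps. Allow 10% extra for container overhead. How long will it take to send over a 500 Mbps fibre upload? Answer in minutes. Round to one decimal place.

4 h 5 min = 245 min = 14700 s
Audio: 64 kbps = 0.064 Mbps.
Total bitrate: 134.504 Mbps.
File: 134.504 Mbps × 14700 s = 1977208.8 Mb.
With 10% container overhead: ×1.10. → 2174929.7 Mb.
At 500 Mbps: 2174929.7 / 500 = 4349.9 s ≈ 72.5 minutes.

72.5 minutes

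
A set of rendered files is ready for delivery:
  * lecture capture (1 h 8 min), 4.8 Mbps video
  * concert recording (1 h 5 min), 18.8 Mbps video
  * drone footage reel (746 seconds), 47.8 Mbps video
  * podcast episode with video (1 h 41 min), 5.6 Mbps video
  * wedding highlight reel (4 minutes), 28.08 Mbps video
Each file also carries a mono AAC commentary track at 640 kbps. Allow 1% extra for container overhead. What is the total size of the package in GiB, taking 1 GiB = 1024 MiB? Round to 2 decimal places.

21.03 GiB

Audio: 640 kbps = 0.640 Mbps.
lecture capture: 5.440 Mbps × 4080 s × 1.01 = 22417.2 Mb
concert recording: 19.440 Mbps × 3900 s × 1.01 = 76574.2 Mb
drone footage reel: 48.440 Mbps × 746 s × 1.01 = 36497.6 Mb
podcast episode with video: 6.240 Mbps × 6060 s × 1.01 = 38192.5 Mb
wedding highlight reel: 28.720 Mbps × 240 s × 1.01 = 6961.7 Mb
Total: 180643.2 Mb = 22580.4 MB.
= 21.03 GiB.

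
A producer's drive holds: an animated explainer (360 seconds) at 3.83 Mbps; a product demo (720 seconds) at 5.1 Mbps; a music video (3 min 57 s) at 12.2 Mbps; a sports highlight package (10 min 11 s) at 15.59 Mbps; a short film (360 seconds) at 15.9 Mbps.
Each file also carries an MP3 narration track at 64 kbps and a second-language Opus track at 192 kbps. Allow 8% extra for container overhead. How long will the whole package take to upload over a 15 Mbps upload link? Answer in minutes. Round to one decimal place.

Audio total: 64 + 192 = 256 kbps = 0.256 Mbps.
animated explainer: 4.086 Mbps × 360 s × 1.08 = 1588.6 Mb
product demo: 5.356 Mbps × 720 s × 1.08 = 4164.8 Mb
music video: 12.456 Mbps × 237 s × 1.08 = 3188.2 Mb
sports highlight package: 15.846 Mbps × 611 s × 1.08 = 10456.5 Mb
short film: 16.156 Mbps × 360 s × 1.08 = 6281.5 Mb
Total: 25679.6 Mb = 3210.0 MB.
At 15 Mbps: 25679.6 / 15 = 1712 s ≈ 28.5 minutes.

28.5 minutes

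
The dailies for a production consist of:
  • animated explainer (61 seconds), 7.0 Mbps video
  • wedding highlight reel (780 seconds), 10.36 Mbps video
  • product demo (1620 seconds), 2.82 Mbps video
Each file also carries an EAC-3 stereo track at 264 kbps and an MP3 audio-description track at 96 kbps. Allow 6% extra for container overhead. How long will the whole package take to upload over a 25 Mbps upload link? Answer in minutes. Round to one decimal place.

9.9 minutes

Audio total: 264 + 96 = 360 kbps = 0.360 Mbps.
animated explainer: 7.360 Mbps × 61 s × 1.06 = 475.9 Mb
wedding highlight reel: 10.720 Mbps × 780 s × 1.06 = 8863.3 Mb
product demo: 3.180 Mbps × 1620 s × 1.06 = 5460.7 Mb
Total: 14799.9 Mb = 1850.0 MB.
At 25 Mbps: 14799.9 / 25 = 592 s ≈ 9.87 minutes.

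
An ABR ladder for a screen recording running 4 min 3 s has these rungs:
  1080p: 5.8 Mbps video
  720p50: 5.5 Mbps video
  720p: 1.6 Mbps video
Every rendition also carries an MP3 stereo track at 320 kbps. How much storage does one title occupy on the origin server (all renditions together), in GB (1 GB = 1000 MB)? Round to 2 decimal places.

4 min 3 s = 243 s
Audio: 320 kbps = 0.320 Mbps.
Sum of rendition bitrates: (5.8+0.320) + (5.5+0.320) + (1.6+0.320) = 13.860 Mbps.
× 243 s = 3,368 Mb = 421.0 MB = 0.421 GB.

0.42 GB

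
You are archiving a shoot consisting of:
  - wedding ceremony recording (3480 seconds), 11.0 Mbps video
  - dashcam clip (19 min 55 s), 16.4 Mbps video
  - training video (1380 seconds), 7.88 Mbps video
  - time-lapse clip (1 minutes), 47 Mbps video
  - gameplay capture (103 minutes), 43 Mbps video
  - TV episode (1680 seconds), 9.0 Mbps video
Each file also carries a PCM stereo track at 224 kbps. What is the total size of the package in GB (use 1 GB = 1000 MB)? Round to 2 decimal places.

44.45 GB

Audio: 224 kbps = 0.224 Mbps.
wedding ceremony recording: 11.224 Mbps × 3480 s = 39059.5 Mb
dashcam clip: 16.624 Mbps × 1195 s = 19865.7 Mb
training video: 8.104 Mbps × 1380 s = 11183.5 Mb
time-lapse clip: 47.224 Mbps × 60 s = 2833.4 Mb
gameplay capture: 43.224 Mbps × 6180 s = 267124.3 Mb
TV episode: 9.224 Mbps × 1680 s = 15496.3 Mb
Total: 355562.8 Mb = 44445.3 MB.
= 44.45 GB.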